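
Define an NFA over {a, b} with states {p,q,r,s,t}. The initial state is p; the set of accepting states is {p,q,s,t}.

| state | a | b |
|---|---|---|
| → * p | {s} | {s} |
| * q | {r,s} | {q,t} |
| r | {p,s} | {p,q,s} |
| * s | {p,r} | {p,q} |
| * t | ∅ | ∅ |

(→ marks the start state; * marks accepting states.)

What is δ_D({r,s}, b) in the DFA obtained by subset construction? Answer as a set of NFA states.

{p,q,s}

δ(r,b) = {p,q,s}; δ(s,b) = {p,q}.
Union: {p,q,s}.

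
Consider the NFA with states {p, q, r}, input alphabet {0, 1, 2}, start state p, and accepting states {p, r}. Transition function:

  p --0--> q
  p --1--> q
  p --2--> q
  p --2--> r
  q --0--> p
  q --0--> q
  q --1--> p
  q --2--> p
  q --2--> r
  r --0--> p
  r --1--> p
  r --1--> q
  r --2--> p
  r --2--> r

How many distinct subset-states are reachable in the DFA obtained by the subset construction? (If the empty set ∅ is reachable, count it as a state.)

Start state of the DFA: {p}.
{p} --0--> {q}  [new]
{p} --1--> {q}  [seen]
{p} --2--> {q, r}  [new]
{q} --0--> {p, q}  [new]
{q} --1--> {p}  [seen]
{q} --2--> {p, r}  [new]
{q, r} --0--> {p, q}  [seen]
{q, r} --1--> {p, q}  [seen]
{q, r} --2--> {p, r}  [seen]
{p, q} --0--> {p, q}  [seen]
{p, q} --1--> {p, q}  [seen]
{p, q} --2--> {p, q, r}  [new]
{p, r} --0--> {p, q}  [seen]
{p, r} --1--> {p, q}  [seen]
{p, r} --2--> {p, q, r}  [seen]
{p, q, r} --0--> {p, q}  [seen]
{p, q, r} --1--> {p, q}  [seen]
{p, q, r} --2--> {p, q, r}  [seen]
Reachable DFA states: {p}, {q}, {q, r}, {p, q}, {p, r}, {p, q, r}.

6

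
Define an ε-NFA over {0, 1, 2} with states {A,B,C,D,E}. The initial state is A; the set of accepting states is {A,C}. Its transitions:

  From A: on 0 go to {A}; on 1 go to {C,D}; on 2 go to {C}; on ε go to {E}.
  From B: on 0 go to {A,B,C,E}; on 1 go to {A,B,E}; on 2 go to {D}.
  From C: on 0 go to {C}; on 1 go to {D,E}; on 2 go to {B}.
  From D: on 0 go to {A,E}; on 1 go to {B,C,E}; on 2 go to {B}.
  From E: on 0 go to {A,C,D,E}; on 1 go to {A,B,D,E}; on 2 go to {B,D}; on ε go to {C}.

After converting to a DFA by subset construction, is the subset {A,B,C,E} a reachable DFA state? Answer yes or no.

yes

Start state of the DFA: {A,C,E} (ε-closure of the NFA start).
{A,C,E} --0--> {A,C,D,E}  [new]
{A,C,E} --1--> {A,B,C,D,E}  [new]
{A,C,E} --2--> {B,C,D}  [new]
{A,C,D,E} --0--> {A,C,D,E}  [seen]
{A,C,D,E} --1--> {A,B,C,D,E}  [seen]
{A,C,D,E} --2--> {B,C,D}  [seen]
{A,B,C,D,E} --0--> {A,B,C,D,E}  [seen]
{A,B,C,D,E} --1--> {A,B,C,D,E}  [seen]
{A,B,C,D,E} --2--> {B,C,D}  [seen]
{B,C,D} --0--> {A,B,C,E}  [new]
{B,C,D} --1--> {A,B,C,D,E}  [seen]
{B,C,D} --2--> {B,D}  [new]
{A,B,C,E} --0--> {A,B,C,D,E}  [seen]
{A,B,C,E} --1--> {A,B,C,D,E}  [seen]
{A,B,C,E} --2--> {B,C,D}  [seen]
{B,D} --0--> {A,B,C,E}  [seen]
{B,D} --1--> {A,B,C,E}  [seen]
{B,D} --2--> {B,D}  [seen]
Reachable DFA states: {A,C,E}, {A,C,D,E}, {A,B,C,D,E}, {B,C,D}, {A,B,C,E}, {B,D}.
{A,B,C,E} is among them.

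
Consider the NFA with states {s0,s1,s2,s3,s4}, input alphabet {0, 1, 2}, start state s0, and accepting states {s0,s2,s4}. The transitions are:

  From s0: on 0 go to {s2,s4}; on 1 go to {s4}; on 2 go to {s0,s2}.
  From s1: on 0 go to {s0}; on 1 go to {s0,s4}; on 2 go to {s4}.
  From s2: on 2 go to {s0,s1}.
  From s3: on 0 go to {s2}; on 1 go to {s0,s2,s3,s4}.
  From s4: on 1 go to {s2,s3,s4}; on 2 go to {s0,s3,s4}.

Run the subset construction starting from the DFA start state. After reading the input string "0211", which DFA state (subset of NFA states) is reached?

Start: {s0}.
δ(s0,0) = {s2,s4}.
Union: {s2,s4}.
After 0: {s2,s4}.
δ(s2,2) = {s0,s1}; δ(s4,2) = {s0,s3,s4}.
Union: {s0,s1,s3,s4}.
After 2: {s0,s1,s3,s4}.
δ(s0,1) = {s4}; δ(s1,1) = {s0,s4}; δ(s3,1) = {s0,s2,s3,s4}; δ(s4,1) = {s2,s3,s4}.
Union: {s0,s2,s3,s4}.
After 1: {s0,s2,s3,s4}.
δ(s0,1) = {s4}; δ(s2,1) = ∅; δ(s3,1) = {s0,s2,s3,s4}; δ(s4,1) = {s2,s3,s4}.
Union: {s0,s2,s3,s4}.
After 1: {s0,s2,s3,s4}.

{s0,s2,s3,s4}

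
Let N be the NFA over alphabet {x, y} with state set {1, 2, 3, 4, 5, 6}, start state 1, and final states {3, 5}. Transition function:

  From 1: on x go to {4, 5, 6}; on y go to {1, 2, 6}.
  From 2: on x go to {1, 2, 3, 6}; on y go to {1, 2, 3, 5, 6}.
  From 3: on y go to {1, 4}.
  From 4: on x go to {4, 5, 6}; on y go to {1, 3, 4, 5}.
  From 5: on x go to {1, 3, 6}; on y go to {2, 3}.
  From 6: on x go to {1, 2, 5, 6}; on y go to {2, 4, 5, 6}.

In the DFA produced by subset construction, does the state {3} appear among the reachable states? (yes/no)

Start state of the DFA: {1}.
{1} --x--> {4, 5, 6}  [new]
{1} --y--> {1, 2, 6}  [new]
{4, 5, 6} --x--> {1, 2, 3, 4, 5, 6}  [new]
{4, 5, 6} --y--> {1, 2, 3, 4, 5, 6}  [seen]
{1, 2, 6} --x--> {1, 2, 3, 4, 5, 6}  [seen]
{1, 2, 6} --y--> {1, 2, 3, 4, 5, 6}  [seen]
{1, 2, 3, 4, 5, 6} --x--> {1, 2, 3, 4, 5, 6}  [seen]
{1, 2, 3, 4, 5, 6} --y--> {1, 2, 3, 4, 5, 6}  [seen]
Reachable DFA states: {1}, {4, 5, 6}, {1, 2, 6}, {1, 2, 3, 4, 5, 6}.
{3} is not among them.

no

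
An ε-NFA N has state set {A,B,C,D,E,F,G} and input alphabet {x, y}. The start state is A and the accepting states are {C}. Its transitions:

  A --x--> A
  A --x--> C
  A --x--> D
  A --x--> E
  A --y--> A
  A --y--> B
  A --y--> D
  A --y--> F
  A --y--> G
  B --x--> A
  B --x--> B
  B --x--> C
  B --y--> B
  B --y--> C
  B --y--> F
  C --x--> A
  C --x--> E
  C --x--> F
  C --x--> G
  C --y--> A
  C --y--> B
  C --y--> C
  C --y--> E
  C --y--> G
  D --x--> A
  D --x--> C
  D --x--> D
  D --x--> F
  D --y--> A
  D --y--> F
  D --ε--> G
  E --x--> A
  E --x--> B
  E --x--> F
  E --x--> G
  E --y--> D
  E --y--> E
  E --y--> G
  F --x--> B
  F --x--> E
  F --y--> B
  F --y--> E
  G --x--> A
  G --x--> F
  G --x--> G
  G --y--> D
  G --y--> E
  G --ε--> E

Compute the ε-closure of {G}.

Begin with {G}.
G →ε {E}; add E.
ε-closure = {E,G}.

{E,G}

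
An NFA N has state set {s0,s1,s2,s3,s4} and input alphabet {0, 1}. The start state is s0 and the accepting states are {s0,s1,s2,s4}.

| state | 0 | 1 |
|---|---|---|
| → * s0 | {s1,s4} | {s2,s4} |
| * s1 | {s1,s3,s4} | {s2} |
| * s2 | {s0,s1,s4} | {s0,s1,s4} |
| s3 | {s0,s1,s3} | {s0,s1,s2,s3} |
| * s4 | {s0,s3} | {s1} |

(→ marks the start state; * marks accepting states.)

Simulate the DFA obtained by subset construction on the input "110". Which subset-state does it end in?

{s0,s1,s3,s4}

Start: {s0}.
δ(s0,1) = {s2,s4}.
Union: {s2,s4}.
After 1: {s2,s4}.
δ(s2,1) = {s0,s1,s4}; δ(s4,1) = {s1}.
Union: {s0,s1,s4}.
After 1: {s0,s1,s4}.
δ(s0,0) = {s1,s4}; δ(s1,0) = {s1,s3,s4}; δ(s4,0) = {s0,s3}.
Union: {s0,s1,s3,s4}.
After 0: {s0,s1,s3,s4}.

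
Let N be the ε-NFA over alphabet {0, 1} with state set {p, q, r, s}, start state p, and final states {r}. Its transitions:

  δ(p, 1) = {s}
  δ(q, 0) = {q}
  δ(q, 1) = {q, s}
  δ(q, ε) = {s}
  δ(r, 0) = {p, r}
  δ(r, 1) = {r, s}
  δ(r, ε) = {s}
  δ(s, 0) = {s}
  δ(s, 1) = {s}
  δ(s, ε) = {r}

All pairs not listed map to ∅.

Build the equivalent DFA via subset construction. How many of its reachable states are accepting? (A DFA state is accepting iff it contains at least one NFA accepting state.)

2

Start state of the DFA: {p} (ε-closure of the NFA start).
{p} --0--> ∅  [new]
{p} --1--> {r, s}  [new]
∅ --0--> ∅  [seen]
∅ --1--> ∅  [seen]
{r, s} --0--> {p, r, s}  [new]
{r, s} --1--> {r, s}  [seen]
{p, r, s} --0--> {p, r, s}  [seen]
{p, r, s} --1--> {r, s}  [seen]
Reachable DFA states: {p}, ∅, {r, s}, {p, r, s}.
Accepting DFA states (contain an NFA accepting state): {r, s}, {p, r, s}.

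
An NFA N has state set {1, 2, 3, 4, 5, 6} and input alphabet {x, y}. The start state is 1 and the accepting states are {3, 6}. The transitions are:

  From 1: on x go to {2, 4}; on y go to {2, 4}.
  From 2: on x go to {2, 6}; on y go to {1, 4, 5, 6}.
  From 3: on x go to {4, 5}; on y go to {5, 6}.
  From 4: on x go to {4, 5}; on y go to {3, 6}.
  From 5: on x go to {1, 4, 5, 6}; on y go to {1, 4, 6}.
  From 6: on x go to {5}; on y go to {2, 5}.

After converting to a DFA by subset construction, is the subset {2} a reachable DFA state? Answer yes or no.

no

Start state of the DFA: {1}.
{1} --x--> {2, 4}  [new]
{1} --y--> {2, 4}  [seen]
{2, 4} --x--> {2, 4, 5, 6}  [new]
{2, 4} --y--> {1, 3, 4, 5, 6}  [new]
{2, 4, 5, 6} --x--> {1, 2, 4, 5, 6}  [new]
{2, 4, 5, 6} --y--> {1, 2, 3, 4, 5, 6}  [new]
{1, 3, 4, 5, 6} --x--> {1, 2, 4, 5, 6}  [seen]
{1, 3, 4, 5, 6} --y--> {1, 2, 3, 4, 5, 6}  [seen]
{1, 2, 4, 5, 6} --x--> {1, 2, 4, 5, 6}  [seen]
{1, 2, 4, 5, 6} --y--> {1, 2, 3, 4, 5, 6}  [seen]
{1, 2, 3, 4, 5, 6} --x--> {1, 2, 4, 5, 6}  [seen]
{1, 2, 3, 4, 5, 6} --y--> {1, 2, 3, 4, 5, 6}  [seen]
Reachable DFA states: {1}, {2, 4}, {2, 4, 5, 6}, {1, 3, 4, 5, 6}, {1, 2, 4, 5, 6}, {1, 2, 3, 4, 5, 6}.
{2} is not among them.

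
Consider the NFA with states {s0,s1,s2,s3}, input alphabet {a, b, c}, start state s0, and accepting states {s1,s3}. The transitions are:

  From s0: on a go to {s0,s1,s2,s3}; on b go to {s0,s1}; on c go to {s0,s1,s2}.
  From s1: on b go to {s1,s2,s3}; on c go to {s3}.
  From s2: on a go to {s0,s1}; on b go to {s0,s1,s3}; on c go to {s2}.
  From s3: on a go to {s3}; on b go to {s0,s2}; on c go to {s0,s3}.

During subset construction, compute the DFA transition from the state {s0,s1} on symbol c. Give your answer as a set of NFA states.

δ(s0,c) = {s0,s1,s2}; δ(s1,c) = {s3}.
Union: {s0,s1,s2,s3}.

{s0,s1,s2,s3}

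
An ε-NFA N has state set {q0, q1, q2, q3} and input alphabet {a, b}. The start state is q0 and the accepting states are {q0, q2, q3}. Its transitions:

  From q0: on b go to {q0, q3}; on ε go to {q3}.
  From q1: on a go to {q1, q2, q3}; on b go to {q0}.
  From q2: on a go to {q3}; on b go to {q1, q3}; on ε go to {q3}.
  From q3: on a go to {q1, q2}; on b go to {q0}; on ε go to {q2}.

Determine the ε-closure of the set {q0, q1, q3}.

{q0, q1, q2, q3}

Begin with {q0, q1, q3}.
q3 →ε {q2}; add q2.
ε-closure = {q0, q1, q2, q3}.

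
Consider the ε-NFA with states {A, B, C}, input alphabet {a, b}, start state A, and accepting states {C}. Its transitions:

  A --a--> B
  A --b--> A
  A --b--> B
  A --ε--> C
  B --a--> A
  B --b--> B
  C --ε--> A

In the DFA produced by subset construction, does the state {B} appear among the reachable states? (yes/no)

yes

Start state of the DFA: {A, C} (ε-closure of the NFA start).
{A, C} --a--> {B}  [new]
{A, C} --b--> {A, B, C}  [new]
{B} --a--> {A, C}  [seen]
{B} --b--> {B}  [seen]
{A, B, C} --a--> {A, B, C}  [seen]
{A, B, C} --b--> {A, B, C}  [seen]
Reachable DFA states: {A, C}, {B}, {A, B, C}.
{B} is among them.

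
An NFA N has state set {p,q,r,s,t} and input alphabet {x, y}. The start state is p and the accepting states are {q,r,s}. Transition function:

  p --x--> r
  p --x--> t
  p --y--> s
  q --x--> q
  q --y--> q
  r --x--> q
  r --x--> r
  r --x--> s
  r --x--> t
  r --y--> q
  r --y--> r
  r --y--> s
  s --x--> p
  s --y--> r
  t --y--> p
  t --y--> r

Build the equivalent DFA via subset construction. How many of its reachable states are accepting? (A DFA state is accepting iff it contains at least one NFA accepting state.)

7

Start state of the DFA: {p}.
{p} --x--> {r,t}  [new]
{p} --y--> {s}  [new]
{r,t} --x--> {q,r,s,t}  [new]
{r,t} --y--> {p,q,r,s}  [new]
{s} --x--> {p}  [seen]
{s} --y--> {r}  [new]
{q,r,s,t} --x--> {p,q,r,s,t}  [new]
{q,r,s,t} --y--> {p,q,r,s}  [seen]
{p,q,r,s} --x--> {p,q,r,s,t}  [seen]
{p,q,r,s} --y--> {q,r,s}  [new]
{r} --x--> {q,r,s,t}  [seen]
{r} --y--> {q,r,s}  [seen]
{p,q,r,s,t} --x--> {p,q,r,s,t}  [seen]
{p,q,r,s,t} --y--> {p,q,r,s}  [seen]
{q,r,s} --x--> {p,q,r,s,t}  [seen]
{q,r,s} --y--> {q,r,s}  [seen]
Reachable DFA states: {p}, {r,t}, {s}, {q,r,s,t}, {p,q,r,s}, {r}, {p,q,r,s,t}, {q,r,s}.
Accepting DFA states (contain an NFA accepting state): {r,t}, {s}, {q,r,s,t}, {p,q,r,s}, {r}, {p,q,r,s,t}, {q,r,s}.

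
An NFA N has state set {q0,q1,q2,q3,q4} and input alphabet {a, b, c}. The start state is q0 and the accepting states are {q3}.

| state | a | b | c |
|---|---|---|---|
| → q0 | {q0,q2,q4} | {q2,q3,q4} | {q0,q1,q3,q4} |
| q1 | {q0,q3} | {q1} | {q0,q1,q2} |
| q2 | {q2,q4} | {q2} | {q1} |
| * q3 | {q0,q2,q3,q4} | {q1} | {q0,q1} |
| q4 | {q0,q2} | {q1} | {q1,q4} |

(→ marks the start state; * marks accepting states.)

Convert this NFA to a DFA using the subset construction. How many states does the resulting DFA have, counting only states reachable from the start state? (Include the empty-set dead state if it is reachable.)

Start state of the DFA: {q0}.
{q0} --a--> {q0,q2,q4}  [new]
{q0} --b--> {q2,q3,q4}  [new]
{q0} --c--> {q0,q1,q3,q4}  [new]
{q0,q2,q4} --a--> {q0,q2,q4}  [seen]
{q0,q2,q4} --b--> {q1,q2,q3,q4}  [new]
{q0,q2,q4} --c--> {q0,q1,q3,q4}  [seen]
{q2,q3,q4} --a--> {q0,q2,q3,q4}  [new]
{q2,q3,q4} --b--> {q1,q2}  [new]
{q2,q3,q4} --c--> {q0,q1,q4}  [new]
{q0,q1,q3,q4} --a--> {q0,q2,q3,q4}  [seen]
{q0,q1,q3,q4} --b--> {q1,q2,q3,q4}  [seen]
{q0,q1,q3,q4} --c--> {q0,q1,q2,q3,q4}  [new]
{q1,q2,q3,q4} --a--> {q0,q2,q3,q4}  [seen]
{q1,q2,q3,q4} --b--> {q1,q2}  [seen]
{q1,q2,q3,q4} --c--> {q0,q1,q2,q4}  [new]
{q0,q2,q3,q4} --a--> {q0,q2,q3,q4}  [seen]
{q0,q2,q3,q4} --b--> {q1,q2,q3,q4}  [seen]
{q0,q2,q3,q4} --c--> {q0,q1,q3,q4}  [seen]
{q1,q2} --a--> {q0,q2,q3,q4}  [seen]
{q1,q2} --b--> {q1,q2}  [seen]
{q1,q2} --c--> {q0,q1,q2}  [new]
{q0,q1,q4} --a--> {q0,q2,q3,q4}  [seen]
{q0,q1,q4} --b--> {q1,q2,q3,q4}  [seen]
{q0,q1,q4} --c--> {q0,q1,q2,q3,q4}  [seen]
{q0,q1,q2,q3,q4} --a--> {q0,q2,q3,q4}  [seen]
{q0,q1,q2,q3,q4} --b--> {q1,q2,q3,q4}  [seen]
{q0,q1,q2,q3,q4} --c--> {q0,q1,q2,q3,q4}  [seen]
{q0,q1,q2,q4} --a--> {q0,q2,q3,q4}  [seen]
{q0,q1,q2,q4} --b--> {q1,q2,q3,q4}  [seen]
{q0,q1,q2,q4} --c--> {q0,q1,q2,q3,q4}  [seen]
{q0,q1,q2} --a--> {q0,q2,q3,q4}  [seen]
{q0,q1,q2} --b--> {q1,q2,q3,q4}  [seen]
{q0,q1,q2} --c--> {q0,q1,q2,q3,q4}  [seen]
Reachable DFA states: {q0}, {q0,q2,q4}, {q2,q3,q4}, {q0,q1,q3,q4}, {q1,q2,q3,q4}, {q0,q2,q3,q4}, {q1,q2}, {q0,q1,q4}, {q0,q1,q2,q3,q4}, {q0,q1,q2,q4}, {q0,q1,q2}.

11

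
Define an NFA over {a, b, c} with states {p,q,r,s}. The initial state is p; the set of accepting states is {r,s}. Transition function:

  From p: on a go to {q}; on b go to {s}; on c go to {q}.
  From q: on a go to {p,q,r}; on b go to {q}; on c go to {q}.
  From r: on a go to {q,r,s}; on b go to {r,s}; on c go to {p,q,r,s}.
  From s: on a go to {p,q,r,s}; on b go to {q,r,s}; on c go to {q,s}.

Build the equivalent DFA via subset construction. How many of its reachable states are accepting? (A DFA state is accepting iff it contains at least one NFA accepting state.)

5

Start state of the DFA: {p}.
{p} --a--> {q}  [new]
{p} --b--> {s}  [new]
{p} --c--> {q}  [seen]
{q} --a--> {p,q,r}  [new]
{q} --b--> {q}  [seen]
{q} --c--> {q}  [seen]
{s} --a--> {p,q,r,s}  [new]
{s} --b--> {q,r,s}  [new]
{s} --c--> {q,s}  [new]
{p,q,r} --a--> {p,q,r,s}  [seen]
{p,q,r} --b--> {q,r,s}  [seen]
{p,q,r} --c--> {p,q,r,s}  [seen]
{p,q,r,s} --a--> {p,q,r,s}  [seen]
{p,q,r,s} --b--> {q,r,s}  [seen]
{p,q,r,s} --c--> {p,q,r,s}  [seen]
{q,r,s} --a--> {p,q,r,s}  [seen]
{q,r,s} --b--> {q,r,s}  [seen]
{q,r,s} --c--> {p,q,r,s}  [seen]
{q,s} --a--> {p,q,r,s}  [seen]
{q,s} --b--> {q,r,s}  [seen]
{q,s} --c--> {q,s}  [seen]
Reachable DFA states: {p}, {q}, {s}, {p,q,r}, {p,q,r,s}, {q,r,s}, {q,s}.
Accepting DFA states (contain an NFA accepting state): {s}, {p,q,r}, {p,q,r,s}, {q,r,s}, {q,s}.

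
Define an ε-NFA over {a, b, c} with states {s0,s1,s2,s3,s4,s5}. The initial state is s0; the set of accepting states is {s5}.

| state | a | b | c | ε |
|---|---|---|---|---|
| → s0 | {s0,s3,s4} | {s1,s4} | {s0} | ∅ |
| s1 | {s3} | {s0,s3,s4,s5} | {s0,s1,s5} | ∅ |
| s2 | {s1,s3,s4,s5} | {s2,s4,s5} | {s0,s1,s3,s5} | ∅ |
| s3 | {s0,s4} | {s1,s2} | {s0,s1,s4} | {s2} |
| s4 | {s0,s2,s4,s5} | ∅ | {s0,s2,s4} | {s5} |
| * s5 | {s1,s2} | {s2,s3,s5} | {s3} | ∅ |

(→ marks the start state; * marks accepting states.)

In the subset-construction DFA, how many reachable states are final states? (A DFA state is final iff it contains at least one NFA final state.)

Start state of the DFA: {s0} (ε-closure of the NFA start).
{s0} --a--> {s0,s2,s3,s4,s5}  [new]
{s0} --b--> {s1,s4,s5}  [new]
{s0} --c--> {s0}  [seen]
{s0,s2,s3,s4,s5} --a--> {s0,s1,s2,s3,s4,s5}  [new]
{s0,s2,s3,s4,s5} --b--> {s1,s2,s3,s4,s5}  [new]
{s0,s2,s3,s4,s5} --c--> {s0,s1,s2,s3,s4,s5}  [seen]
{s1,s4,s5} --a--> {s0,s1,s2,s3,s4,s5}  [seen]
{s1,s4,s5} --b--> {s0,s2,s3,s4,s5}  [seen]
{s1,s4,s5} --c--> {s0,s1,s2,s3,s4,s5}  [seen]
{s0,s1,s2,s3,s4,s5} --a--> {s0,s1,s2,s3,s4,s5}  [seen]
{s0,s1,s2,s3,s4,s5} --b--> {s0,s1,s2,s3,s4,s5}  [seen]
{s0,s1,s2,s3,s4,s5} --c--> {s0,s1,s2,s3,s4,s5}  [seen]
{s1,s2,s3,s4,s5} --a--> {s0,s1,s2,s3,s4,s5}  [seen]
{s1,s2,s3,s4,s5} --b--> {s0,s1,s2,s3,s4,s5}  [seen]
{s1,s2,s3,s4,s5} --c--> {s0,s1,s2,s3,s4,s5}  [seen]
Reachable DFA states: {s0}, {s0,s2,s3,s4,s5}, {s1,s4,s5}, {s0,s1,s2,s3,s4,s5}, {s1,s2,s3,s4,s5}.
Accepting DFA states (contain an NFA accepting state): {s0,s2,s3,s4,s5}, {s1,s4,s5}, {s0,s1,s2,s3,s4,s5}, {s1,s2,s3,s4,s5}.

4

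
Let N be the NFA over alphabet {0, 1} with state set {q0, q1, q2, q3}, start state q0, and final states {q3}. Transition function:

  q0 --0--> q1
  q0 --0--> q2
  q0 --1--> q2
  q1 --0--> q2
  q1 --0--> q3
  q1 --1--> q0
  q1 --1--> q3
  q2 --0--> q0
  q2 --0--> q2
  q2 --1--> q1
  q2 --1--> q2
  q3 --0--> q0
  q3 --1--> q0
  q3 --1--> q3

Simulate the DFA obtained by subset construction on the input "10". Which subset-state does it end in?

Start: {q0}.
δ(q0,1) = {q2}.
Union: {q2}.
After 1: {q2}.
δ(q2,0) = {q0, q2}.
Union: {q0, q2}.
After 0: {q0, q2}.

{q0, q2}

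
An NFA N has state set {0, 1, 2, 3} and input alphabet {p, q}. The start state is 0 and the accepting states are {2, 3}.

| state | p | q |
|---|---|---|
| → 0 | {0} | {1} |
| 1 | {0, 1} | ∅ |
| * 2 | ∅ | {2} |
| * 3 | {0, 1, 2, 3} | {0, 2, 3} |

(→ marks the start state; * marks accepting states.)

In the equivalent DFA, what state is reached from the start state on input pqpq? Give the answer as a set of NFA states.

{1}

Start: {0}.
δ(0,p) = {0}.
Union: {0}.
After p: {0}.
δ(0,q) = {1}.
Union: {1}.
After q: {1}.
δ(1,p) = {0, 1}.
Union: {0, 1}.
After p: {0, 1}.
δ(0,q) = {1}; δ(1,q) = ∅.
Union: {1}.
After q: {1}.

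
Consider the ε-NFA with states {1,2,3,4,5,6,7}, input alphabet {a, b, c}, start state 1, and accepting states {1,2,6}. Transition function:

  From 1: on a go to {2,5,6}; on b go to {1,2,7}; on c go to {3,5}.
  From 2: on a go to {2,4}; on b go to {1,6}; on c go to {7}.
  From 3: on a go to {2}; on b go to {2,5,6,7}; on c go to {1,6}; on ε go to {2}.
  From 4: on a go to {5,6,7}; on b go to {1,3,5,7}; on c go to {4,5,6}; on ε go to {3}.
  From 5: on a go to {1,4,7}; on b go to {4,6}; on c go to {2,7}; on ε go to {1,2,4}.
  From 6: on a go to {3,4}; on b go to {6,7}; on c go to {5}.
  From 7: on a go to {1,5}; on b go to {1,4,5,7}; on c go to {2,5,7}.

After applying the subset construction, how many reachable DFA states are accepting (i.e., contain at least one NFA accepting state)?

Start state of the DFA: {1} (ε-closure of the NFA start).
{1} --a--> {1,2,3,4,5,6}  [new]
{1} --b--> {1,2,7}  [new]
{1} --c--> {1,2,3,4,5}  [new]
{1,2,3,4,5,6} --a--> {1,2,3,4,5,6,7}  [new]
{1,2,3,4,5,6} --b--> {1,2,3,4,5,6,7}  [seen]
{1,2,3,4,5,6} --c--> {1,2,3,4,5,6,7}  [seen]
{1,2,7} --a--> {1,2,3,4,5,6}  [seen]
{1,2,7} --b--> {1,2,3,4,5,6,7}  [seen]
{1,2,7} --c--> {1,2,3,4,5,7}  [new]
{1,2,3,4,5} --a--> {1,2,3,4,5,6,7}  [seen]
{1,2,3,4,5} --b--> {1,2,3,4,5,6,7}  [seen]
{1,2,3,4,5} --c--> {1,2,3,4,5,6,7}  [seen]
{1,2,3,4,5,6,7} --a--> {1,2,3,4,5,6,7}  [seen]
{1,2,3,4,5,6,7} --b--> {1,2,3,4,5,6,7}  [seen]
{1,2,3,4,5,6,7} --c--> {1,2,3,4,5,6,7}  [seen]
{1,2,3,4,5,7} --a--> {1,2,3,4,5,6,7}  [seen]
{1,2,3,4,5,7} --b--> {1,2,3,4,5,6,7}  [seen]
{1,2,3,4,5,7} --c--> {1,2,3,4,5,6,7}  [seen]
Reachable DFA states: {1}, {1,2,3,4,5,6}, {1,2,7}, {1,2,3,4,5}, {1,2,3,4,5,6,7}, {1,2,3,4,5,7}.
Accepting DFA states (contain an NFA accepting state): {1}, {1,2,3,4,5,6}, {1,2,7}, {1,2,3,4,5}, {1,2,3,4,5,6,7}, {1,2,3,4,5,7}.

6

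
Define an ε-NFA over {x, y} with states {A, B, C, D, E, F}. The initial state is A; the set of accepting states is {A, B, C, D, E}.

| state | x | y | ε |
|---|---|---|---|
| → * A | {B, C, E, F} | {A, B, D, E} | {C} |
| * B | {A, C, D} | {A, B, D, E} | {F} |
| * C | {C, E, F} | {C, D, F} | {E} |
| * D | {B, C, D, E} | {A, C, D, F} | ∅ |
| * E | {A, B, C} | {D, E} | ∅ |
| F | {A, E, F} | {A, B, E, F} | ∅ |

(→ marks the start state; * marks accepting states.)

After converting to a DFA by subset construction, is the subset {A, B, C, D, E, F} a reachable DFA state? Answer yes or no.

yes

Start state of the DFA: {A, C, E} (ε-closure of the NFA start).
{A, C, E} --x--> {A, B, C, E, F}  [new]
{A, C, E} --y--> {A, B, C, D, E, F}  [new]
{A, B, C, E, F} --x--> {A, B, C, D, E, F}  [seen]
{A, B, C, E, F} --y--> {A, B, C, D, E, F}  [seen]
{A, B, C, D, E, F} --x--> {A, B, C, D, E, F}  [seen]
{A, B, C, D, E, F} --y--> {A, B, C, D, E, F}  [seen]
Reachable DFA states: {A, C, E}, {A, B, C, E, F}, {A, B, C, D, E, F}.
{A, B, C, D, E, F} is among them.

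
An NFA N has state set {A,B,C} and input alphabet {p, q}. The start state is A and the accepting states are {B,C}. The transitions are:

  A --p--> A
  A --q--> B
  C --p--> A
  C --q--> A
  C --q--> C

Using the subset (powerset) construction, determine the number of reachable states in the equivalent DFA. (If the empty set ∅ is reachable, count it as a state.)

3

Start state of the DFA: {A}.
{A} --p--> {A}  [seen]
{A} --q--> {B}  [new]
{B} --p--> ∅  [new]
{B} --q--> ∅  [seen]
∅ --p--> ∅  [seen]
∅ --q--> ∅  [seen]
Reachable DFA states: {A}, {B}, ∅.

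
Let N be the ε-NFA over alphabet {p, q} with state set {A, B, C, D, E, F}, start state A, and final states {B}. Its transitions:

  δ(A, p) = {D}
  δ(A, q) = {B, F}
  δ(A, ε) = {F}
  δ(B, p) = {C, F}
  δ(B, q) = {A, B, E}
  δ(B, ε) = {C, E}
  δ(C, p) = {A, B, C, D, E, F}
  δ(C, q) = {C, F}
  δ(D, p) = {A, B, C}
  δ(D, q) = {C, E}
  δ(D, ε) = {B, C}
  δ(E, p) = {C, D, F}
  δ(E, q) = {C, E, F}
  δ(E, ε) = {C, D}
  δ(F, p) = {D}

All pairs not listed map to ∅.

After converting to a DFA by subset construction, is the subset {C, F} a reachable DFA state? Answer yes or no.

Start state of the DFA: {A, F} (ε-closure of the NFA start).
{A, F} --p--> {B, C, D, E}  [new]
{A, F} --q--> {B, C, D, E, F}  [new]
{B, C, D, E} --p--> {A, B, C, D, E, F}  [new]
{B, C, D, E} --q--> {A, B, C, D, E, F}  [seen]
{B, C, D, E, F} --p--> {A, B, C, D, E, F}  [seen]
{B, C, D, E, F} --q--> {A, B, C, D, E, F}  [seen]
{A, B, C, D, E, F} --p--> {A, B, C, D, E, F}  [seen]
{A, B, C, D, E, F} --q--> {A, B, C, D, E, F}  [seen]
Reachable DFA states: {A, F}, {B, C, D, E}, {B, C, D, E, F}, {A, B, C, D, E, F}.
{C, F} is not among them.

no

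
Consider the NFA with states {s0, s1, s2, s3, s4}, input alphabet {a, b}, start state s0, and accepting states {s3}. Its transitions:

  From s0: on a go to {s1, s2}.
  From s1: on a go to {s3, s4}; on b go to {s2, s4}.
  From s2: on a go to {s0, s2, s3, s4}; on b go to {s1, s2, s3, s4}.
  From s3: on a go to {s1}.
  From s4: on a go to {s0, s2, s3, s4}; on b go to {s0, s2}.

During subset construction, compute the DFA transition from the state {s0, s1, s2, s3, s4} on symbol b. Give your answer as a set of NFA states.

δ(s0,b) = ∅; δ(s1,b) = {s2, s4}; δ(s2,b) = {s1, s2, s3, s4}; δ(s3,b) = ∅; δ(s4,b) = {s0, s2}.
Union: {s0, s1, s2, s3, s4}.

{s0, s1, s2, s3, s4}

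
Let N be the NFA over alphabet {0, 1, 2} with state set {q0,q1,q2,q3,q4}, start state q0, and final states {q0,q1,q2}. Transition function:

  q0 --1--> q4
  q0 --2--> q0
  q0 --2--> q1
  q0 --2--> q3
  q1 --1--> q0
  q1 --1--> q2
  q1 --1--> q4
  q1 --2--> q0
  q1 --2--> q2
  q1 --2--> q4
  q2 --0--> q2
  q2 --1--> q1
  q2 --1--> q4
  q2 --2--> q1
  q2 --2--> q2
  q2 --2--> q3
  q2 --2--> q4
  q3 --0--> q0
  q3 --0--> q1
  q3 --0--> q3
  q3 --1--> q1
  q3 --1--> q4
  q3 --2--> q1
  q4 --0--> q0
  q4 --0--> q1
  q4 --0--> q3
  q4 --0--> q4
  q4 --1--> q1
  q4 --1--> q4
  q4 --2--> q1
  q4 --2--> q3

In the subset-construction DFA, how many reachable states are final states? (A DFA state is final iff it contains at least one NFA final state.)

Start state of the DFA: {q0}.
{q0} --0--> ∅  [new]
{q0} --1--> {q4}  [new]
{q0} --2--> {q0,q1,q3}  [new]
∅ --0--> ∅  [seen]
∅ --1--> ∅  [seen]
∅ --2--> ∅  [seen]
{q4} --0--> {q0,q1,q3,q4}  [new]
{q4} --1--> {q1,q4}  [new]
{q4} --2--> {q1,q3}  [new]
{q0,q1,q3} --0--> {q0,q1,q3}  [seen]
{q0,q1,q3} --1--> {q0,q1,q2,q4}  [new]
{q0,q1,q3} --2--> {q0,q1,q2,q3,q4}  [new]
{q0,q1,q3,q4} --0--> {q0,q1,q3,q4}  [seen]
{q0,q1,q3,q4} --1--> {q0,q1,q2,q4}  [seen]
{q0,q1,q3,q4} --2--> {q0,q1,q2,q3,q4}  [seen]
{q1,q4} --0--> {q0,q1,q3,q4}  [seen]
{q1,q4} --1--> {q0,q1,q2,q4}  [seen]
{q1,q4} --2--> {q0,q1,q2,q3,q4}  [seen]
{q1,q3} --0--> {q0,q1,q3}  [seen]
{q1,q3} --1--> {q0,q1,q2,q4}  [seen]
{q1,q3} --2--> {q0,q1,q2,q4}  [seen]
{q0,q1,q2,q4} --0--> {q0,q1,q2,q3,q4}  [seen]
{q0,q1,q2,q4} --1--> {q0,q1,q2,q4}  [seen]
{q0,q1,q2,q4} --2--> {q0,q1,q2,q3,q4}  [seen]
{q0,q1,q2,q3,q4} --0--> {q0,q1,q2,q3,q4}  [seen]
{q0,q1,q2,q3,q4} --1--> {q0,q1,q2,q4}  [seen]
{q0,q1,q2,q3,q4} --2--> {q0,q1,q2,q3,q4}  [seen]
Reachable DFA states: {q0}, ∅, {q4}, {q0,q1,q3}, {q0,q1,q3,q4}, {q1,q4}, {q1,q3}, {q0,q1,q2,q4}, {q0,q1,q2,q3,q4}.
Accepting DFA states (contain an NFA accepting state): {q0}, {q0,q1,q3}, {q0,q1,q3,q4}, {q1,q4}, {q1,q3}, {q0,q1,q2,q4}, {q0,q1,q2,q3,q4}.

7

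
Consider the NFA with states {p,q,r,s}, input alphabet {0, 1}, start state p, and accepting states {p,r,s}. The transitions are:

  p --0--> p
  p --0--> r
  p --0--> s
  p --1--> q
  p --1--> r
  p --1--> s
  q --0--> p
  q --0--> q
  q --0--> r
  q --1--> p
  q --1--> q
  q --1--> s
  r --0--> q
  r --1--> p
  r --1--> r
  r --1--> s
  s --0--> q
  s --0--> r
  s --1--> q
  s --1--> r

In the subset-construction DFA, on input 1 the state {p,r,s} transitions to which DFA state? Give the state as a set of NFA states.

δ(p,1) = {q,r,s}; δ(r,1) = {p,r,s}; δ(s,1) = {q,r}.
Union: {p,q,r,s}.

{p,q,r,s}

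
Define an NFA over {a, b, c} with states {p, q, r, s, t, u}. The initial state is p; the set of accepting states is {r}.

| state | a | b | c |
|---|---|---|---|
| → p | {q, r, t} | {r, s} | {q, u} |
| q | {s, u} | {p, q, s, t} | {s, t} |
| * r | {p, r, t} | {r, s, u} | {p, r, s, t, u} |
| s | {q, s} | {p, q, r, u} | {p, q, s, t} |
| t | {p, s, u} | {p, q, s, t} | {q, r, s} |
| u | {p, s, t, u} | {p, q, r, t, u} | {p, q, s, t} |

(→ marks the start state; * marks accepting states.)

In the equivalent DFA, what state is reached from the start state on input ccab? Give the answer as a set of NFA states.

{p, q, r, s, t, u}

Start: {p}.
δ(p,c) = {q, u}.
Union: {q, u}.
After c: {q, u}.
δ(q,c) = {s, t}; δ(u,c) = {p, q, s, t}.
Union: {p, q, s, t}.
After c: {p, q, s, t}.
δ(p,a) = {q, r, t}; δ(q,a) = {s, u}; δ(s,a) = {q, s}; δ(t,a) = {p, s, u}.
Union: {p, q, r, s, t, u}.
After a: {p, q, r, s, t, u}.
δ(p,b) = {r, s}; δ(q,b) = {p, q, s, t}; δ(r,b) = {r, s, u}; δ(s,b) = {p, q, r, u}; δ(t,b) = {p, q, s, t}; δ(u,b) = {p, q, r, t, u}.
Union: {p, q, r, s, t, u}.
After b: {p, q, r, s, t, u}.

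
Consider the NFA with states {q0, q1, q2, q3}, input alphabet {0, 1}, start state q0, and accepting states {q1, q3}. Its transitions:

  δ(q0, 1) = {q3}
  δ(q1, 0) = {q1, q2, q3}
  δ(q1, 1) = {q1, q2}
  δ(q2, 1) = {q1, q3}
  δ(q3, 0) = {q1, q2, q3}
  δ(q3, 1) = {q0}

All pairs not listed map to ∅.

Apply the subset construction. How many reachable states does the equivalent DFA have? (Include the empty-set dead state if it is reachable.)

5

Start state of the DFA: {q0}.
{q0} --0--> ∅  [new]
{q0} --1--> {q3}  [new]
∅ --0--> ∅  [seen]
∅ --1--> ∅  [seen]
{q3} --0--> {q1, q2, q3}  [new]
{q3} --1--> {q0}  [seen]
{q1, q2, q3} --0--> {q1, q2, q3}  [seen]
{q1, q2, q3} --1--> {q0, q1, q2, q3}  [new]
{q0, q1, q2, q3} --0--> {q1, q2, q3}  [seen]
{q0, q1, q2, q3} --1--> {q0, q1, q2, q3}  [seen]
Reachable DFA states: {q0}, ∅, {q3}, {q1, q2, q3}, {q0, q1, q2, q3}.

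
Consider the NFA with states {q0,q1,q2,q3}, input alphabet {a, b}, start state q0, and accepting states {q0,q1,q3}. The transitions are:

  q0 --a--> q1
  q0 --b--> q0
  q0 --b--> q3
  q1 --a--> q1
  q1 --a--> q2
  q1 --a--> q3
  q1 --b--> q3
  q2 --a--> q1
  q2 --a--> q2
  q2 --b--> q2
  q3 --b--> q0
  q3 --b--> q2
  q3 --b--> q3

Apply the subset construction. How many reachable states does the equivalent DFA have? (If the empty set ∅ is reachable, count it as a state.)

Start state of the DFA: {q0}.
{q0} --a--> {q1}  [new]
{q0} --b--> {q0,q3}  [new]
{q1} --a--> {q1,q2,q3}  [new]
{q1} --b--> {q3}  [new]
{q0,q3} --a--> {q1}  [seen]
{q0,q3} --b--> {q0,q2,q3}  [new]
{q1,q2,q3} --a--> {q1,q2,q3}  [seen]
{q1,q2,q3} --b--> {q0,q2,q3}  [seen]
{q3} --a--> ∅  [new]
{q3} --b--> {q0,q2,q3}  [seen]
{q0,q2,q3} --a--> {q1,q2}  [new]
{q0,q2,q3} --b--> {q0,q2,q3}  [seen]
∅ --a--> ∅  [seen]
∅ --b--> ∅  [seen]
{q1,q2} --a--> {q1,q2,q3}  [seen]
{q1,q2} --b--> {q2,q3}  [new]
{q2,q3} --a--> {q1,q2}  [seen]
{q2,q3} --b--> {q0,q2,q3}  [seen]
Reachable DFA states: {q0}, {q1}, {q0,q3}, {q1,q2,q3}, {q3}, {q0,q2,q3}, ∅, {q1,q2}, {q2,q3}.

9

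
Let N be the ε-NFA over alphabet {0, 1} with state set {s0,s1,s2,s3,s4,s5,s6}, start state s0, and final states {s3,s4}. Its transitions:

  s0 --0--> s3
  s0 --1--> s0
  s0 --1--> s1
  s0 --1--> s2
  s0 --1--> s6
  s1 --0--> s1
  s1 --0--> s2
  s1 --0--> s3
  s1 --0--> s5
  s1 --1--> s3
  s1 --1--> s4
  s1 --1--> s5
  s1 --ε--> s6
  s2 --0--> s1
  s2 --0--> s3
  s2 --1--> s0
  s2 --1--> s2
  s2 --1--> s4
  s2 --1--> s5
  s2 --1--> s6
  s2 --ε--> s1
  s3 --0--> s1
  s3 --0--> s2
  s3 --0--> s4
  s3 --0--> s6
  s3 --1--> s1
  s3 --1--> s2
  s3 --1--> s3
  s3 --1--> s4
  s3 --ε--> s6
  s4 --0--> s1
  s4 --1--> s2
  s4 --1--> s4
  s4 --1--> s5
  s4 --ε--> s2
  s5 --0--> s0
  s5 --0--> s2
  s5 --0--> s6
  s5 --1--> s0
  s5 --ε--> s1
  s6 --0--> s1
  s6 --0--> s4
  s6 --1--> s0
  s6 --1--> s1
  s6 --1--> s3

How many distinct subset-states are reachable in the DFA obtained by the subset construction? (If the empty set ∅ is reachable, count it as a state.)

Start state of the DFA: {s0} (ε-closure of the NFA start).
{s0} --0--> {s3,s6}  [new]
{s0} --1--> {s0,s1,s2,s6}  [new]
{s3,s6} --0--> {s1,s2,s4,s6}  [new]
{s3,s6} --1--> {s0,s1,s2,s3,s4,s6}  [new]
{s0,s1,s2,s6} --0--> {s1,s2,s3,s4,s5,s6}  [new]
{s0,s1,s2,s6} --1--> {s0,s1,s2,s3,s4,s5,s6}  [new]
{s1,s2,s4,s6} --0--> {s1,s2,s3,s4,s5,s6}  [seen]
{s1,s2,s4,s6} --1--> {s0,s1,s2,s3,s4,s5,s6}  [seen]
{s0,s1,s2,s3,s4,s6} --0--> {s1,s2,s3,s4,s5,s6}  [seen]
{s0,s1,s2,s3,s4,s6} --1--> {s0,s1,s2,s3,s4,s5,s6}  [seen]
{s1,s2,s3,s4,s5,s6} --0--> {s0,s1,s2,s3,s4,s5,s6}  [seen]
{s1,s2,s3,s4,s5,s6} --1--> {s0,s1,s2,s3,s4,s5,s6}  [seen]
{s0,s1,s2,s3,s4,s5,s6} --0--> {s0,s1,s2,s3,s4,s5,s6}  [seen]
{s0,s1,s2,s3,s4,s5,s6} --1--> {s0,s1,s2,s3,s4,s5,s6}  [seen]
Reachable DFA states: {s0}, {s3,s6}, {s0,s1,s2,s6}, {s1,s2,s4,s6}, {s0,s1,s2,s3,s4,s6}, {s1,s2,s3,s4,s5,s6}, {s0,s1,s2,s3,s4,s5,s6}.

7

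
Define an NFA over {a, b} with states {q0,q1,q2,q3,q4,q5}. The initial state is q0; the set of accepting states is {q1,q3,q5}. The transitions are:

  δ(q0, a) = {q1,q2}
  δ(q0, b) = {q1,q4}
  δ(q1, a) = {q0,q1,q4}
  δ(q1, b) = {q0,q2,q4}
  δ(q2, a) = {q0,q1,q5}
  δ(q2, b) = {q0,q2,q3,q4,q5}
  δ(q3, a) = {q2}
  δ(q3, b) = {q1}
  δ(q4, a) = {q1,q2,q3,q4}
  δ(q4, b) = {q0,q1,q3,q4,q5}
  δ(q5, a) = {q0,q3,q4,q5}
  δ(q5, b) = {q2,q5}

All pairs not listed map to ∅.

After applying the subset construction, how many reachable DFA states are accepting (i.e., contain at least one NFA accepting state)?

Start state of the DFA: {q0}.
{q0} --a--> {q1,q2}  [new]
{q0} --b--> {q1,q4}  [new]
{q1,q2} --a--> {q0,q1,q4,q5}  [new]
{q1,q2} --b--> {q0,q2,q3,q4,q5}  [new]
{q1,q4} --a--> {q0,q1,q2,q3,q4}  [new]
{q1,q4} --b--> {q0,q1,q2,q3,q4,q5}  [new]
{q0,q1,q4,q5} --a--> {q0,q1,q2,q3,q4,q5}  [seen]
{q0,q1,q4,q5} --b--> {q0,q1,q2,q3,q4,q5}  [seen]
{q0,q2,q3,q4,q5} --a--> {q0,q1,q2,q3,q4,q5}  [seen]
{q0,q2,q3,q4,q5} --b--> {q0,q1,q2,q3,q4,q5}  [seen]
{q0,q1,q2,q3,q4} --a--> {q0,q1,q2,q3,q4,q5}  [seen]
{q0,q1,q2,q3,q4} --b--> {q0,q1,q2,q3,q4,q5}  [seen]
{q0,q1,q2,q3,q4,q5} --a--> {q0,q1,q2,q3,q4,q5}  [seen]
{q0,q1,q2,q3,q4,q5} --b--> {q0,q1,q2,q3,q4,q5}  [seen]
Reachable DFA states: {q0}, {q1,q2}, {q1,q4}, {q0,q1,q4,q5}, {q0,q2,q3,q4,q5}, {q0,q1,q2,q3,q4}, {q0,q1,q2,q3,q4,q5}.
Accepting DFA states (contain an NFA accepting state): {q1,q2}, {q1,q4}, {q0,q1,q4,q5}, {q0,q2,q3,q4,q5}, {q0,q1,q2,q3,q4}, {q0,q1,q2,q3,q4,q5}.

6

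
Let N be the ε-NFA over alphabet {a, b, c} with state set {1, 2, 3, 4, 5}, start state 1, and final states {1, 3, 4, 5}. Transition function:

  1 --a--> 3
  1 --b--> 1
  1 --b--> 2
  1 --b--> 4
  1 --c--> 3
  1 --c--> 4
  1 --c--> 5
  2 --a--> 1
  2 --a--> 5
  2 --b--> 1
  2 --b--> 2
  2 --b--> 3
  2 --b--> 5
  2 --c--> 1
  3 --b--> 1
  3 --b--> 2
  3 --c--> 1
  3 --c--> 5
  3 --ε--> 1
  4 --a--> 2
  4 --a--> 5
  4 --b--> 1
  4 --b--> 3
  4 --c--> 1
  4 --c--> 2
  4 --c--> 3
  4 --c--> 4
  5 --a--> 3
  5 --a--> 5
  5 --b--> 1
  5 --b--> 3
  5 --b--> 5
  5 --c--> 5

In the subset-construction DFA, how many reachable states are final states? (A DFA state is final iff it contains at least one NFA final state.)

7

Start state of the DFA: {1} (ε-closure of the NFA start).
{1} --a--> {1, 3}  [new]
{1} --b--> {1, 2, 4}  [new]
{1} --c--> {1, 3, 4, 5}  [new]
{1, 3} --a--> {1, 3}  [seen]
{1, 3} --b--> {1, 2, 4}  [seen]
{1, 3} --c--> {1, 3, 4, 5}  [seen]
{1, 2, 4} --a--> {1, 2, 3, 5}  [new]
{1, 2, 4} --b--> {1, 2, 3, 4, 5}  [new]
{1, 2, 4} --c--> {1, 2, 3, 4, 5}  [seen]
{1, 3, 4, 5} --a--> {1, 2, 3, 5}  [seen]
{1, 3, 4, 5} --b--> {1, 2, 3, 4, 5}  [seen]
{1, 3, 4, 5} --c--> {1, 2, 3, 4, 5}  [seen]
{1, 2, 3, 5} --a--> {1, 3, 5}  [new]
{1, 2, 3, 5} --b--> {1, 2, 3, 4, 5}  [seen]
{1, 2, 3, 5} --c--> {1, 3, 4, 5}  [seen]
{1, 2, 3, 4, 5} --a--> {1, 2, 3, 5}  [seen]
{1, 2, 3, 4, 5} --b--> {1, 2, 3, 4, 5}  [seen]
{1, 2, 3, 4, 5} --c--> {1, 2, 3, 4, 5}  [seen]
{1, 3, 5} --a--> {1, 3, 5}  [seen]
{1, 3, 5} --b--> {1, 2, 3, 4, 5}  [seen]
{1, 3, 5} --c--> {1, 3, 4, 5}  [seen]
Reachable DFA states: {1}, {1, 3}, {1, 2, 4}, {1, 3, 4, 5}, {1, 2, 3, 5}, {1, 2, 3, 4, 5}, {1, 3, 5}.
Accepting DFA states (contain an NFA accepting state): {1}, {1, 3}, {1, 2, 4}, {1, 3, 4, 5}, {1, 2, 3, 5}, {1, 2, 3, 4, 5}, {1, 3, 5}.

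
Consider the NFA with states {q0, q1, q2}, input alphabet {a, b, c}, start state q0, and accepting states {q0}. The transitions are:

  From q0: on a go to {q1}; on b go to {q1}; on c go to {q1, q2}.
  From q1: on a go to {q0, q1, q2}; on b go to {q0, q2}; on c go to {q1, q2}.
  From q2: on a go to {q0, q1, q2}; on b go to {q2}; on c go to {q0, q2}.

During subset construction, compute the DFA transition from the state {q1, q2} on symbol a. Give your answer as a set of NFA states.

δ(q1,a) = {q0, q1, q2}; δ(q2,a) = {q0, q1, q2}.
Union: {q0, q1, q2}.

{q0, q1, q2}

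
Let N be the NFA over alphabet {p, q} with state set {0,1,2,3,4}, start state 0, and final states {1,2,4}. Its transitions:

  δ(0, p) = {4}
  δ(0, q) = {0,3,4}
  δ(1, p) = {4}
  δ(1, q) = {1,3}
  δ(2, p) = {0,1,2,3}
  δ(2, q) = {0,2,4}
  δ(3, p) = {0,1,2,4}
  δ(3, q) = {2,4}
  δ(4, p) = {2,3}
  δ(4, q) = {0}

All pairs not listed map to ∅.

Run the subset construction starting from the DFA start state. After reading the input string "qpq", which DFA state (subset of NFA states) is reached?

{0,1,2,3,4}

Start: {0}.
δ(0,q) = {0,3,4}.
Union: {0,3,4}.
After q: {0,3,4}.
δ(0,p) = {4}; δ(3,p) = {0,1,2,4}; δ(4,p) = {2,3}.
Union: {0,1,2,3,4}.
After p: {0,1,2,3,4}.
δ(0,q) = {0,3,4}; δ(1,q) = {1,3}; δ(2,q) = {0,2,4}; δ(3,q) = {2,4}; δ(4,q) = {0}.
Union: {0,1,2,3,4}.
After q: {0,1,2,3,4}.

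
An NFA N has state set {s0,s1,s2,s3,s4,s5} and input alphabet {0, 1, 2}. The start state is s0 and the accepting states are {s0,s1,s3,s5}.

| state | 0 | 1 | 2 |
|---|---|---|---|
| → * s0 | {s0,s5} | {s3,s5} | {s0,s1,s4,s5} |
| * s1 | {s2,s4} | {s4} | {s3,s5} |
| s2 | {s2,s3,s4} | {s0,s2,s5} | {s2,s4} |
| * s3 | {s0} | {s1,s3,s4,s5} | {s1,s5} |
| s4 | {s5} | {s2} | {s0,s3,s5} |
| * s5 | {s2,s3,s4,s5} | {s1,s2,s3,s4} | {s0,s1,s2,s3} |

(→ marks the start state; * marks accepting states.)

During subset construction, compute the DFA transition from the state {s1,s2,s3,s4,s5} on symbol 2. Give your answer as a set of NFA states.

δ(s1,2) = {s3,s5}; δ(s2,2) = {s2,s4}; δ(s3,2) = {s1,s5}; δ(s4,2) = {s0,s3,s5}; δ(s5,2) = {s0,s1,s2,s3}.
Union: {s0,s1,s2,s3,s4,s5}.

{s0,s1,s2,s3,s4,s5}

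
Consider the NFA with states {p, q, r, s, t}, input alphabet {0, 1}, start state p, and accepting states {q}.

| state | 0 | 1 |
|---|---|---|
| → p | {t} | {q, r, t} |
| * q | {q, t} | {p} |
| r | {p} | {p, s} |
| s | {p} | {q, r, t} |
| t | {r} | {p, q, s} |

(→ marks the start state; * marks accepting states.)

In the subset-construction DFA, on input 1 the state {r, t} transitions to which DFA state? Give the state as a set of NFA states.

{p, q, s}

δ(r,1) = {p, s}; δ(t,1) = {p, q, s}.
Union: {p, q, s}.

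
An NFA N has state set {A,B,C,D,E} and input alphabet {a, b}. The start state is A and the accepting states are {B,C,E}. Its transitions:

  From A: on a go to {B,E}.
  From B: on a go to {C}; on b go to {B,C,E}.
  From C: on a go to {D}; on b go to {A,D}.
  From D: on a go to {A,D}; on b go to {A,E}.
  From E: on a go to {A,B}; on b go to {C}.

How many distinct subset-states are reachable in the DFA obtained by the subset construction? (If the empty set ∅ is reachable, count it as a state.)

Start state of the DFA: {A}.
{A} --a--> {B,E}  [new]
{A} --b--> ∅  [new]
{B,E} --a--> {A,B,C}  [new]
{B,E} --b--> {B,C,E}  [new]
∅ --a--> ∅  [seen]
∅ --b--> ∅  [seen]
{A,B,C} --a--> {B,C,D,E}  [new]
{A,B,C} --b--> {A,B,C,D,E}  [new]
{B,C,E} --a--> {A,B,C,D}  [new]
{B,C,E} --b--> {A,B,C,D,E}  [seen]
{B,C,D,E} --a--> {A,B,C,D}  [seen]
{B,C,D,E} --b--> {A,B,C,D,E}  [seen]
{A,B,C,D,E} --a--> {A,B,C,D,E}  [seen]
{A,B,C,D,E} --b--> {A,B,C,D,E}  [seen]
{A,B,C,D} --a--> {A,B,C,D,E}  [seen]
{A,B,C,D} --b--> {A,B,C,D,E}  [seen]
Reachable DFA states: {A}, {B,E}, ∅, {A,B,C}, {B,C,E}, {B,C,D,E}, {A,B,C,D,E}, {A,B,C,D}.

8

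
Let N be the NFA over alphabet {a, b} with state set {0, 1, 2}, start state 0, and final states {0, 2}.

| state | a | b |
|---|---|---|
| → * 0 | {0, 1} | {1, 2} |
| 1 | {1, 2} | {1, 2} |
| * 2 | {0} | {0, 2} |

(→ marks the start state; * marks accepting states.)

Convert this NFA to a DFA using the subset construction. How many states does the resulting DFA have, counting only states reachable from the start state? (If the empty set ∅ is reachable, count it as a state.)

4

Start state of the DFA: {0}.
{0} --a--> {0, 1}  [new]
{0} --b--> {1, 2}  [new]
{0, 1} --a--> {0, 1, 2}  [new]
{0, 1} --b--> {1, 2}  [seen]
{1, 2} --a--> {0, 1, 2}  [seen]
{1, 2} --b--> {0, 1, 2}  [seen]
{0, 1, 2} --a--> {0, 1, 2}  [seen]
{0, 1, 2} --b--> {0, 1, 2}  [seen]
Reachable DFA states: {0}, {0, 1}, {1, 2}, {0, 1, 2}.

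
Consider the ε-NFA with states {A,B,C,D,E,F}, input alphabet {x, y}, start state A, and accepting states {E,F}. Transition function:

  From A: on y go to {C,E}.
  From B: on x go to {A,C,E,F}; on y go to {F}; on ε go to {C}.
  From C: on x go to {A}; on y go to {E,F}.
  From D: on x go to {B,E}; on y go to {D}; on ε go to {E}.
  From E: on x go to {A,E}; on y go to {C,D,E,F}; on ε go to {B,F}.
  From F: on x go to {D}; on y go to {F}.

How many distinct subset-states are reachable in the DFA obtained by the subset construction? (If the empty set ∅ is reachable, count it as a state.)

5

Start state of the DFA: {A} (ε-closure of the NFA start).
{A} --x--> ∅  [new]
{A} --y--> {B,C,E,F}  [new]
∅ --x--> ∅  [seen]
∅ --y--> ∅  [seen]
{B,C,E,F} --x--> {A,B,C,D,E,F}  [new]
{B,C,E,F} --y--> {B,C,D,E,F}  [new]
{A,B,C,D,E,F} --x--> {A,B,C,D,E,F}  [seen]
{A,B,C,D,E,F} --y--> {B,C,D,E,F}  [seen]
{B,C,D,E,F} --x--> {A,B,C,D,E,F}  [seen]
{B,C,D,E,F} --y--> {B,C,D,E,F}  [seen]
Reachable DFA states: {A}, ∅, {B,C,E,F}, {A,B,C,D,E,F}, {B,C,D,E,F}.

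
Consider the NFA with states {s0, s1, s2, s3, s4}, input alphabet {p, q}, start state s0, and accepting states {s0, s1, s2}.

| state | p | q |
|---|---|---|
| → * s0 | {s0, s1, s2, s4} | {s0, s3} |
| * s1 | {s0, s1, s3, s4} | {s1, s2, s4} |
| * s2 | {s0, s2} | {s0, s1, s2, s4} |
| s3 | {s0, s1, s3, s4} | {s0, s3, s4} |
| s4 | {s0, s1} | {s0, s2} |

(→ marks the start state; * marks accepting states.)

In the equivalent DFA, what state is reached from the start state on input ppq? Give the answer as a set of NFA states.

Start: {s0}.
δ(s0,p) = {s0, s1, s2, s4}.
Union: {s0, s1, s2, s4}.
After p: {s0, s1, s2, s4}.
δ(s0,p) = {s0, s1, s2, s4}; δ(s1,p) = {s0, s1, s3, s4}; δ(s2,p) = {s0, s2}; δ(s4,p) = {s0, s1}.
Union: {s0, s1, s2, s3, s4}.
After p: {s0, s1, s2, s3, s4}.
δ(s0,q) = {s0, s3}; δ(s1,q) = {s1, s2, s4}; δ(s2,q) = {s0, s1, s2, s4}; δ(s3,q) = {s0, s3, s4}; δ(s4,q) = {s0, s2}.
Union: {s0, s1, s2, s3, s4}.
After q: {s0, s1, s2, s3, s4}.

{s0, s1, s2, s3, s4}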